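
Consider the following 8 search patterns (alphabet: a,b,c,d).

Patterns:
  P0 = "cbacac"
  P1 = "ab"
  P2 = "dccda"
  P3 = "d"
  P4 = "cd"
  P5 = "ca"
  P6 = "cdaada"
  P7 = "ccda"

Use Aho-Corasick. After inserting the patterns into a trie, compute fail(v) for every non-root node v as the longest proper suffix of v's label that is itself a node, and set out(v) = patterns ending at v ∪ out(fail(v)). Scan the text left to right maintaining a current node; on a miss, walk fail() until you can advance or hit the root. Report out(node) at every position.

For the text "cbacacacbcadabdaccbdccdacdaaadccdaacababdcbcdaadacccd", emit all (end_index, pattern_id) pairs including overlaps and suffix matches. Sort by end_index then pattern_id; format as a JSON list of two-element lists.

Build:
Trie (insert patterns):
  n0 'ε': a→7 c→1 d→9
  n1 'c': a→15 b→2 c→20 d→14
  n2 'cb': a→3
  n3 'cba': c→4
  n4 'cbac': a→5
  n5 'cbaca': c→6
  n6 'cbacac': ·  [P0 ends]
  n7 'a': b→8
  n8 'ab': ·  [P1 ends]
  n9 'd': c→10  [P3 ends]
  n10 'dc': c→11
  n11 'dcc': d→12
  n12 'dccd': a→13
  n13 'dccda': ·  [P2 ends]
  n14 'cd': a→16  [P4 ends]
  n15 'ca': ·  [P5 ends]
  n16 'cda': a→17
  n17 'cdaa': d→18
  n18 'cdaad': a→19
  n19 'cdaada': ·  [P6 ends]
  n20 'cc': d→21
  n21 'ccd': a→22
  n22 'ccda': ·  [P7 ends]

Failure links (BFS by depth):
  n1('c'): parent n0 fail=0; on 'c' 0 → fail=0;  out ∅∪∅=∅
  n7('a'): parent n0 fail=0; on 'a' 0 → fail=0;  out ∅∪∅=∅
  n9('d'): parent n0 fail=0; on 'd' 0 → fail=0;  out {3}∪∅={3}
  n2('cb'): parent n1 fail=0; on 'b' 0 → fail=0;  out ∅∪∅=∅
  n8('ab'): parent n7 fail=0; on 'b' 0 → fail=0;  out {1}∪∅={1}
  n10('dc'): parent n9 fail=0; on 'c' 0 → fail=1;  out ∅∪∅=∅
  n14('cd'): parent n1 fail=0; on 'd' 0 → fail=9;  out {4}∪{3}={3,4}
  n15('ca'): parent n1 fail=0; on 'a' 0 → fail=7;  out {5}∪∅={5}
  n20('cc'): parent n1 fail=0; on 'c' 0 → fail=1;  out ∅∪∅=∅
  n3('cba'): parent n2 fail=0; on 'a' 0 → fail=7;  out ∅∪∅=∅
  n11('dcc'): parent n10 fail=1; on 'c' 1 → fail=20;  out ∅∪∅=∅
  n16('cda'): parent n14 fail=9; on 'a' 9→0 → fail=7;  out ∅∪∅=∅
  n21('ccd'): parent n20 fail=1; on 'd' 1 → fail=14;  out ∅∪{3,4}={3,4}
  n4('cbac'): parent n3 fail=7; on 'c' 7→0 → fail=1;  out ∅∪∅=∅
  n12('dccd'): parent n11 fail=20; on 'd' 20 → fail=21;  out ∅∪{3,4}={3,4}
  n17('cdaa'): parent n16 fail=7; on 'a' 7→0 → fail=7;  out ∅∪∅=∅
  n22('ccda'): parent n21 fail=14; on 'a' 14 → fail=16;  out {7}∪∅={7}
  n5('cbaca'): parent n4 fail=1; on 'a' 1 → fail=15;  out ∅∪{5}={5}
  n13('dccda'): parent n12 fail=21; on 'a' 21 → fail=22;  out {2}∪{7}={2,7}
  n18('cdaad'): parent n17 fail=7; on 'd' 7→0 → fail=9;  out ∅∪{3}={3}
  n6('cbacac'): parent n5 fail=15; on 'c' 15→7→0 → fail=1;  out {0}∪∅={0}
  n19('cdaada'): parent n18 fail=9; on 'a' 9→0 → fail=7;  out {6}∪∅={6}

Run:
[0] read 'c'  n0⇒n1
[1] read 'b'  n1⇒n2
[2] read 'a'  n2⇒n3
[3] read 'c'  n3⇒n4
[4] read 'a'  n4⇒n5  ** P5@[3:4]
[5] read 'c'  n5⇒n6  ** P0@[0:5]
[6] read 'a'  n6⇒n15 (fail-walked)  ** P5@[5:6]
[7] read 'c'  n15⇒n1 (fail-walked)
[8] read 'b'  n1⇒n2
[9] read 'c'  n2⇒n1 (fail-walked)
[10] read 'a'  n1⇒n15  ** P5@[9:10]
[11] read 'd'  n15⇒n9 (fail-walked)  ** P3@[11:11]
[12] read 'a'  n9⇒n7 (fail-walked)
[13] read 'b'  n7⇒n8  ** P1@[12:13]
[14] read 'd'  n8⇒n9 (fail-walked)  ** P3@[14:14]
[15] read 'a'  n9⇒n7 (fail-walked)
[16] read 'c'  n7⇒n1 (fail-walked)
[17] read 'c'  n1⇒n20
[18] read 'b'  n20⇒n2 (fail-walked)
[19] read 'd'  n2⇒n9 (fail-walked)  ** P3@[19:19]
[20] read 'c'  n9⇒n10
[21] read 'c'  n10⇒n11
[22] read 'd'  n11⇒n12  ** P3@[22:22],P4@[21:22]
[23] read 'a'  n12⇒n13  ** P2@[19:23],P7@[20:23]
[24] read 'c'  n13⇒n1 (fail-walked)
[25] read 'd'  n1⇒n14  ** P3@[25:25],P4@[24:25]
[26] read 'a'  n14⇒n16
[27] read 'a'  n16⇒n17
[28] read 'a'  n17⇒n7 (fail-walked)
[29] read 'd'  n7⇒n9 (fail-walked)  ** P3@[29:29]
[30] read 'c'  n9⇒n10
[31] read 'c'  n10⇒n11
[32] read 'd'  n11⇒n12  ** P3@[32:32],P4@[31:32]
[33] read 'a'  n12⇒n13  ** P2@[29:33],P7@[30:33]
[34] read 'a'  n13⇒n17 (fail-walked)
[35] read 'c'  n17⇒n1 (fail-walked)
[36] read 'a'  n1⇒n15  ** P5@[35:36]
[37] read 'b'  n15⇒n8 (fail-walked)  ** P1@[36:37]
[38] read 'a'  n8⇒n7 (fail-walked)
[39] read 'b'  n7⇒n8  ** P1@[38:39]
[40] read 'd'  n8⇒n9 (fail-walked)  ** P3@[40:40]
[41] read 'c'  n9⇒n10
[42] read 'b'  n10⇒n2 (fail-walked)
[43] read 'c'  n2⇒n1 (fail-walked)
[44] read 'd'  n1⇒n14  ** P3@[44:44],P4@[43:44]
[45] read 'a'  n14⇒n16
[46] read 'a'  n16⇒n17
[47] read 'd'  n17⇒n18  ** P3@[47:47]
[48] read 'a'  n18⇒n19  ** P6@[43:48]
[49] read 'c'  n19⇒n1 (fail-walked)
[50] read 'c'  n1⇒n20
[51] read 'c'  n20⇒n20 (fail-walked)
[52] read 'd'  n20⇒n21  ** P3@[52:52],P4@[51:52]

All matches (sorted): [[4,5],[5,0],[6,5],[10,5],[11,3],[13,1],[14,3],[19,3],[22,3],[22,4],[23,2],[23,7],[25,3],[25,4],[29,3],[32,3],[32,4],[33,2],[33,7],[36,5],[37,1],[39,1],[40,3],[44,3],[44,4],[47,3],[48,6],[52,3],[52,4]]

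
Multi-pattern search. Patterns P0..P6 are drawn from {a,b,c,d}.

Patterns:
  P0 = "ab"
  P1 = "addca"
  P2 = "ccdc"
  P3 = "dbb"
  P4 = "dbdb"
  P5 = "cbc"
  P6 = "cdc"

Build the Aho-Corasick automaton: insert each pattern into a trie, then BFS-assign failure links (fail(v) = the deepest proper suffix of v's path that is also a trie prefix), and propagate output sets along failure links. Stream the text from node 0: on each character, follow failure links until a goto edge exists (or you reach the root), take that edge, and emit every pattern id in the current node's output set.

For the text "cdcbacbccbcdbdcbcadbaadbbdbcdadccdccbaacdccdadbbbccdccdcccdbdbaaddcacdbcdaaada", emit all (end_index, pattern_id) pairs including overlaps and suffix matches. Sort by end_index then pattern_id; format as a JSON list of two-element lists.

Build automaton:
Trie (insert patterns):
  0='ε' goto a→1 c→7 d→11
  1='a' goto b→2 d→3
  2='ab' goto ·  ←P0
  3='ad' goto d→4
  4='add' goto c→5
  5='addc' goto a→6
  6='addca' goto ·  ←P1
  7='c' goto b→16 c→8 d→18
  8='cc' goto d→9
  9='ccd' goto c→10
  10='ccdc' goto ·  ←P2
  11='d' goto b→12
  12='db' goto b→13 d→14
  13='dbb' goto ·  ←P3
  14='dbd' goto b→15
  15='dbdb' goto ·  ←P4
  16='cb' goto c→17
  17='cbc' goto ·  ←P5
  18='cd' goto c→19
  19='cdc' goto ·  ←P6

BFS fail/out derivation:
  n1('a'): parent n0 fail=0; on 'a' 0 → fail=0;  out ∅∪∅=∅
  n7('c'): parent n0 fail=0; on 'c' 0 → fail=0;  out ∅∪∅=∅
  n11('d'): parent n0 fail=0; on 'd' 0 → fail=0;  out ∅∪∅=∅
  n2('ab'): parent n1 fail=0; on 'b' 0 → fail=0;  out {0}∪∅={0}
  n3('ad'): parent n1 fail=0; on 'd' 0 → fail=11;  out ∅∪∅=∅
  n8('cc'): parent n7 fail=0; on 'c' 0 → fail=7;  out ∅∪∅=∅
  n12('db'): parent n11 fail=0; on 'b' 0 → fail=0;  out ∅∪∅=∅
  n16('cb'): parent n7 fail=0; on 'b' 0 → fail=0;  out ∅∪∅=∅
  n18('cd'): parent n7 fail=0; on 'd' 0 → fail=11;  out ∅∪∅=∅
  n4('add'): parent n3 fail=11; on 'd' 11→0 → fail=11;  out ∅∪∅=∅
  n9('ccd'): parent n8 fail=7; on 'd' 7 → fail=18;  out ∅∪∅=∅
  n13('dbb'): parent n12 fail=0; on 'b' 0 → fail=0;  out {3}∪∅={3}
  n14('dbd'): parent n12 fail=0; on 'd' 0 → fail=11;  out ∅∪∅=∅
  n17('cbc'): parent n16 fail=0; on 'c' 0 → fail=7;  out {5}∪∅={5}
  n19('cdc'): parent n18 fail=11; on 'c' 11→0 → fail=7;  out {6}∪∅={6}
  n5('addc'): parent n4 fail=11; on 'c' 11→0 → fail=7;  out ∅∪∅=∅
  n10('ccdc'): parent n9 fail=18; on 'c' 18 → fail=19;  out {2}∪{6}={2,6}
  n15('dbdb'): parent n14 fail=11; on 'b' 11 → fail=12;  out {4}∪∅={4}
  n6('addca'): parent n5 fail=7; on 'a' 7→0 → fail=1;  out {1}∪∅={1}

Text stream:
pos 0 'c': at 7
pos 1 'd': at 18
pos 2 'c': at 19  ** P6@[0:2]
pos 3 'b': at 16 ·f
pos 4 'a': at 1 ·f
pos 5 'c': at 7 ·f
pos 6 'b': at 16
pos 7 'c': at 17  ** P5@[5:7]
pos 8 'c': at 8 ·f
pos 9 'b': at 16 ·f
pos 10 'c': at 17  ** P5@[8:10]
pos 11 'd': at 18 ·f
pos 12 'b': at 12 ·f
pos 13 'd': at 14
pos 14 'c': at 7 ·f
pos 15 'b': at 16
pos 16 'c': at 17  ** P5@[14:16]
pos 17 'a': at 1 ·f
pos 18 'd': at 3
pos 19 'b': at 12 ·f
pos 20 'a': at 1 ·f
pos 21 'a': at 1 ·f
pos 22 'd': at 3
pos 23 'b': at 12 ·f
pos 24 'b': at 13  ** P3@[22:24]
pos 25 'd': at 11 ·f
pos 26 'b': at 12
pos 27 'c': at 7 ·f
pos 28 'd': at 18
pos 29 'a': at 1 ·f
pos 30 'd': at 3
pos 31 'c': at 7 ·f
pos 32 'c': at 8
pos 33 'd': at 9
pos 34 'c': at 10  ** P2@[31:34],P6@[32:34]
pos 35 'c': at 8 ·f
pos 36 'b': at 16 ·f
pos 37 'a': at 1 ·f
pos 38 'a': at 1 ·f
pos 39 'c': at 7 ·f
pos 40 'd': at 18
pos 41 'c': at 19  ** P6@[39:41]
pos 42 'c': at 8 ·f
pos 43 'd': at 9
pos 44 'a': at 1 ·f
pos 45 'd': at 3
pos 46 'b': at 12 ·f
pos 47 'b': at 13  ** P3@[45:47]
pos 48 'b': at 0 ·f
pos 49 'c': at 7
pos 50 'c': at 8
pos 51 'd': at 9
pos 52 'c': at 10  ** P2@[49:52],P6@[50:52]
pos 53 'c': at 8 ·f
pos 54 'd': at 9
pos 55 'c': at 10  ** P2@[52:55],P6@[53:55]
pos 56 'c': at 8 ·f
pos 57 'c': at 8 ·f
pos 58 'd': at 9
pos 59 'b': at 12 ·f
pos 60 'd': at 14
pos 61 'b': at 15  ** P4@[58:61]
pos 62 'a': at 1 ·f
pos 63 'a': at 1 ·f
pos 64 'd': at 3
pos 65 'd': at 4
pos 66 'c': at 5
pos 67 'a': at 6  ** P1@[63:67]
pos 68 'c': at 7 ·f
pos 69 'd': at 18
pos 70 'b': at 12 ·f
pos 71 'c': at 7 ·f
pos 72 'd': at 18
pos 73 'a': at 1 ·f
pos 74 'a': at 1 ·f
pos 75 'a': at 1 ·f
pos 76 'd': at 3
pos 77 'a': at 1 ·f

Result: [[2,6],[7,5],[10,5],[16,5],[24,3],[34,2],[34,6],[41,6],[47,3],[52,2],[52,6],[55,2],[55,6],[61,4],[67,1]]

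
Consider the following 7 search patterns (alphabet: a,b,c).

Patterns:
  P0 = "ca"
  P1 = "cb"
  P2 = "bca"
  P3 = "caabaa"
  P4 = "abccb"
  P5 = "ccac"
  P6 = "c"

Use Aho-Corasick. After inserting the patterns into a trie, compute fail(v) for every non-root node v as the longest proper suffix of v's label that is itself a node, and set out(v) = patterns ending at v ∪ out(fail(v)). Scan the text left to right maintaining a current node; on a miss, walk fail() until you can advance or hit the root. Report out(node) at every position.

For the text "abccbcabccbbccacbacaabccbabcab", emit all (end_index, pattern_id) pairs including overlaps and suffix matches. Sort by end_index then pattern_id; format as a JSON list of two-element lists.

Build automaton:
Trie (insert patterns):
  n0 'ε': a→11 b→4 c→1
  n1 'c': a→2 b→3 c→16  [P6 ends]
  n2 'ca': a→7  [P0 ends]
  n3 'cb': ·  [P1 ends]
  n4 'b': c→5
  n5 'bc': a→6
  n6 'bca': ·  [P2 ends]
  n7 'caa': b→8
  n8 'caab': a→9
  n9 'caaba': a→10
  n10 'caabaa': ·  [P3 ends]
  n11 'a': b→12
  n12 'ab': c→13
  n13 'abc': c→14
  n14 'abcc': b→15
  n15 'abccb': ·  [P4 ends]
  n16 'cc': a→17
  n17 'cca': c→18
  n18 'ccac': ·  [P5 ends]

Failure links (BFS by depth):
  n1('c'): parent n0 fail=0; on 'c' 0 → fail=0;  out {6}∪∅={6}
  n4('b'): parent n0 fail=0; on 'b' 0 → fail=0;  out ∅∪∅=∅
  n11('a'): parent n0 fail=0; on 'a' 0 → fail=0;  out ∅∪∅=∅
  n2('ca'): parent n1 fail=0; on 'a' 0 → fail=11;  out {0}∪∅={0}
  n3('cb'): parent n1 fail=0; on 'b' 0 → fail=4;  out {1}∪∅={1}
  n5('bc'): parent n4 fail=0; on 'c' 0 → fail=1;  out ∅∪{6}={6}
  n12('ab'): parent n11 fail=0; on 'b' 0 → fail=4;  out ∅∪∅=∅
  n16('cc'): parent n1 fail=0; on 'c' 0 → fail=1;  out ∅∪{6}={6}
  n6('bca'): parent n5 fail=1; on 'a' 1 → fail=2;  out {2}∪{0}={0,2}
  n7('caa'): parent n2 fail=11; on 'a' 11→0 → fail=11;  out ∅∪∅=∅
  n13('abc'): parent n12 fail=4; on 'c' 4 → fail=5;  out ∅∪{6}={6}
  n17('cca'): parent n16 fail=1; on 'a' 1 → fail=2;  out ∅∪{0}={0}
  n8('caab'): parent n7 fail=11; on 'b' 11 → fail=12;  out ∅∪∅=∅
  n14('abcc'): parent n13 fail=5; on 'c' 5→1 → fail=16;  out ∅∪{6}={6}
  n18('ccac'): parent n17 fail=2; on 'c' 2→11→0 → fail=1;  out {5}∪{6}={5,6}
  n9('caaba'): parent n8 fail=12; on 'a' 12→4→0 → fail=11;  out ∅∪∅=∅
  n15('abccb'): parent n14 fail=16; on 'b' 16→1 → fail=3;  out {4}∪{1}={1,4}
  n10('caabaa'): parent n9 fail=11; on 'a' 11→0 → fail=11;  out {3}∪∅={3}

Scan:
pos 0 'a': at 11
pos 1 'b': at 12
pos 2 'c': at 13  → match P6@[2:2]
pos 3 'c': at 14  → match P6@[3:3]
pos 4 'b': at 15  → match P1@[3:4],P4@[0:4]
pos 5 'c': at 5 (via fail)  → match P6@[5:5]
pos 6 'a': at 6  → match P0@[5:6],P2@[4:6]
pos 7 'b': at 12 (via fail)
pos 8 'c': at 13  → match P6@[8:8]
pos 9 'c': at 14  → match P6@[9:9]
pos 10 'b': at 15  → match P1@[9:10],P4@[6:10]
pos 11 'b': at 4 (via fail)
pos 12 'c': at 5  → match P6@[12:12]
pos 13 'c': at 16 (via fail)  → match P6@[13:13]
pos 14 'a': at 17  → match P0@[13:14]
pos 15 'c': at 18  → match P5@[12:15],P6@[15:15]
pos 16 'b': at 3 (via fail)  → match P1@[15:16]
pos 17 'a': at 11 (via fail)
pos 18 'c': at 1 (via fail)  → match P6@[18:18]
pos 19 'a': at 2  → match P0@[18:19]
pos 20 'a': at 7
pos 21 'b': at 8
pos 22 'c': at 13 (via fail)  → match P6@[22:22]
pos 23 'c': at 14  → match P6@[23:23]
pos 24 'b': at 15  → match P1@[23:24],P4@[20:24]
pos 25 'a': at 11 (via fail)
pos 26 'b': at 12
pos 27 'c': at 13  → match P6@[27:27]
pos 28 'a': at 6 (via fail)  → match P0@[27:28],P2@[26:28]
pos 29 'b': at 12 (via fail)

Result: [[2,6],[3,6],[4,1],[4,4],[5,6],[6,0],[6,2],[8,6],[9,6],[10,1],[10,4],[12,6],[13,6],[14,0],[15,5],[15,6],[16,1],[18,6],[19,0],[22,6],[23,6],[24,1],[24,4],[27,6],[28,0],[28,2]]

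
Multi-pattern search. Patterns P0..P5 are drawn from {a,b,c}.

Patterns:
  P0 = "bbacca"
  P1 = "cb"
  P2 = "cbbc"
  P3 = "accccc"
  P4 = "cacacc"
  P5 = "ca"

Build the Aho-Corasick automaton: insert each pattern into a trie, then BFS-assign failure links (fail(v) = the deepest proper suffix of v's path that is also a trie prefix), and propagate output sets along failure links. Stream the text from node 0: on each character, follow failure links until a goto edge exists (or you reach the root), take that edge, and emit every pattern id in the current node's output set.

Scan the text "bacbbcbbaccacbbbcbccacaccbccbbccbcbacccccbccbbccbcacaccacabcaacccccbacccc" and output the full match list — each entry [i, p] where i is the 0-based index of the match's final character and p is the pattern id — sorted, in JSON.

Construct AC machine:
Trie nodes:
  n0 'ε': a→11 b→1 c→7
  n1 'b': b→2
  n2 'bb': a→3
  n3 'bba': c→4
  n4 'bbac': c→5
  n5 'bbacc': a→6
  n6 'bbacca': ·  ←P0
  n7 'c': a→17 b→8
  n8 'cb': b→9  ←P1
  n9 'cbb': c→10
  n10 'cbbc': ·  ←P2
  n11 'a': c→12
  n12 'ac': c→13
  n13 'acc': c→14
  n14 'accc': c→15
  n15 'acccc': c→16
  n16 'accccc': ·  ←P3
  n17 'ca': c→18  ←P5
  n18 'cac': a→19
  n19 'caca': c→20
  n20 'cacac': c→21
  n21 'cacacc': ·  ←P4

Failure links (BFS by depth):
  n1('b'): parent n0 fail=0; on 'b' 0 → fail=0;  out ∅∪∅=∅
  n7('c'): parent n0 fail=0; on 'c' 0 → fail=0;  out ∅∪∅=∅
  n11('a'): parent n0 fail=0; on 'a' 0 → fail=0;  out ∅∪∅=∅
  n2('bb'): parent n1 fail=0; on 'b' 0 → fail=1;  out ∅∪∅=∅
  n8('cb'): parent n7 fail=0; on 'b' 0 → fail=1;  out {1}∪∅={1}
  n12('ac'): parent n11 fail=0; on 'c' 0 → fail=7;  out ∅∪∅=∅
  n17('ca'): parent n7 fail=0; on 'a' 0 → fail=11;  out {5}∪∅={5}
  n3('bba'): parent n2 fail=1; on 'a' 1→0 → fail=11;  out ∅∪∅=∅
  n9('cbb'): parent n8 fail=1; on 'b' 1 → fail=2;  out ∅∪∅=∅
  n13('acc'): parent n12 fail=7; on 'c' 7→0 → fail=7;  out ∅∪∅=∅
  n18('cac'): parent n17 fail=11; on 'c' 11 → fail=12;  out ∅∪∅=∅
  n4('bbac'): parent n3 fail=11; on 'c' 11 → fail=12;  out ∅∪∅=∅
  n10('cbbc'): parent n9 fail=2; on 'c' 2→1→0 → fail=7;  out {2}∪∅={2}
  n14('accc'): parent n13 fail=7; on 'c' 7→0 → fail=7;  out ∅∪∅=∅
  n19('caca'): parent n18 fail=12; on 'a' 12→7 → fail=17;  out ∅∪{5}={5}
  n5('bbacc'): parent n4 fail=12; on 'c' 12 → fail=13;  out ∅∪∅=∅
  n15('acccc'): parent n14 fail=7; on 'c' 7→0 → fail=7;  out ∅∪∅=∅
  n20('cacac'): parent n19 fail=17; on 'c' 17 → fail=18;  out ∅∪∅=∅
  n6('bbacca'): parent n5 fail=13; on 'a' 13→7 → fail=17;  out {0}∪{5}={0,5}
  n16('accccc'): parent n15 fail=7; on 'c' 7→0 → fail=7;  out {3}∪∅={3}
  n21('cacacc'): parent n20 fail=18; on 'c' 18→12 → fail=13;  out {4}∪∅={4}

Text stream:
[0] read 'b'  n0⇒n1
[1] read 'a'  n1⇒n11 (fail-walked)
[2] read 'c'  n11⇒n12
[3] read 'b'  n12⇒n8 (fail-walked)  → match P1@[2:3]
[4] read 'b'  n8⇒n9
[5] read 'c'  n9⇒n10  → match P2@[2:5]
[6] read 'b'  n10⇒n8 (fail-walked)  → match P1@[5:6]
[7] read 'b'  n8⇒n9
[8] read 'a'  n9⇒n3 (fail-walked)
[9] read 'c'  n3⇒n4
[10] read 'c'  n4⇒n5
[11] read 'a'  n5⇒n6  → match P0@[6:11],P5@[10:11]
[12] read 'c'  n6⇒n18 (fail-walked)
[13] read 'b'  n18⇒n8 (fail-walked)  → match P1@[12:13]
[14] read 'b'  n8⇒n9
[15] read 'b'  n9⇒n2 (fail-walked)
[16] read 'c'  n2⇒n7 (fail-walked)
[17] read 'b'  n7⇒n8  → match P1@[16:17]
[18] read 'c'  n8⇒n7 (fail-walked)
[19] read 'c'  n7⇒n7 (fail-walked)
[20] read 'a'  n7⇒n17  → match P5@[19:20]
[21] read 'c'  n17⇒n18
[22] read 'a'  n18⇒n19  → match P5@[21:22]
[23] read 'c'  n19⇒n20
[24] read 'c'  n20⇒n21  → match P4@[19:24]
[25] read 'b'  n21⇒n8 (fail-walked)  → match P1@[24:25]
[26] read 'c'  n8⇒n7 (fail-walked)
[27] read 'c'  n7⇒n7 (fail-walked)
[28] read 'b'  n7⇒n8  → match P1@[27:28]
[29] read 'b'  n8⇒n9
[30] read 'c'  n9⇒n10  → match P2@[27:30]
[31] read 'c'  n10⇒n7 (fail-walked)
[32] read 'b'  n7⇒n8  → match P1@[31:32]
[33] read 'c'  n8⇒n7 (fail-walked)
[34] read 'b'  n7⇒n8  → match P1@[33:34]
[35] read 'a'  n8⇒n11 (fail-walked)
[36] read 'c'  n11⇒n12
[37] read 'c'  n12⇒n13
[38] read 'c'  n13⇒n14
[39] read 'c'  n14⇒n15
[40] read 'c'  n15⇒n16  → match P3@[35:40]
[41] read 'b'  n16⇒n8 (fail-walked)  → match P1@[40:41]
[42] read 'c'  n8⇒n7 (fail-walked)
[43] read 'c'  n7⇒n7 (fail-walked)
[44] read 'b'  n7⇒n8  → match P1@[43:44]
[45] read 'b'  n8⇒n9
[46] read 'c'  n9⇒n10  → match P2@[43:46]
[47] read 'c'  n10⇒n7 (fail-walked)
[48] read 'b'  n7⇒n8  → match P1@[47:48]
[49] read 'c'  n8⇒n7 (fail-walked)
[50] read 'a'  n7⇒n17  → match P5@[49:50]
[51] read 'c'  n17⇒n18
[52] read 'a'  n18⇒n19  → match P5@[51:52]
[53] read 'c'  n19⇒n20
[54] read 'c'  n20⇒n21  → match P4@[49:54]
[55] read 'a'  n21⇒n17 (fail-walked)  → match P5@[54:55]
[56] read 'c'  n17⇒n18
[57] read 'a'  n18⇒n19  → match P5@[56:57]
[58] read 'b'  n19⇒n1 (fail-walked)
[59] read 'c'  n1⇒n7 (fail-walked)
[60] read 'a'  n7⇒n17  → match P5@[59:60]
[61] read 'a'  n17⇒n11 (fail-walked)
[62] read 'c'  n11⇒n12
[63] read 'c'  n12⇒n13
[64] read 'c'  n13⇒n14
[65] read 'c'  n14⇒n15
[66] read 'c'  n15⇒n16  → match P3@[61:66]
[67] read 'b'  n16⇒n8 (fail-walked)  → match P1@[66:67]
[68] read 'a'  n8⇒n11 (fail-walked)
[69] read 'c'  n11⇒n12
[70] read 'c'  n12⇒n13
[71] read 'c'  n13⇒n14
[72] read 'c'  n14⇒n15

Result: [[3,1],[5,2],[6,1],[11,0],[11,5],[13,1],[17,1],[20,5],[22,5],[24,4],[25,1],[28,1],[30,2],[32,1],[34,1],[40,3],[41,1],[44,1],[46,2],[48,1],[50,5],[52,5],[54,4],[55,5],[57,5],[60,5],[66,3],[67,1]]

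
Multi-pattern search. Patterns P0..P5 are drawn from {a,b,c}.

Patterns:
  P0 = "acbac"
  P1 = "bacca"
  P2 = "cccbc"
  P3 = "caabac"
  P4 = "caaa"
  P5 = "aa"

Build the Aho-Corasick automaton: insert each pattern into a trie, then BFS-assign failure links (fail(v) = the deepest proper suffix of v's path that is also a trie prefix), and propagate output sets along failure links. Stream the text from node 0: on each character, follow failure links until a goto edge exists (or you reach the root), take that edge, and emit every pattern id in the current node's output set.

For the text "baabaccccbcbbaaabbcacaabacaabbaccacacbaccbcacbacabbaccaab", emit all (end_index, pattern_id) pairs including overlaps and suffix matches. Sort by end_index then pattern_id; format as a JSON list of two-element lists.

Build:
Trie nodes:
  0='ε' goto a→1 b→6 c→11
  1='a' goto a→22 c→2
  2='ac' goto b→3
  3='acb' goto a→4
  4='acba' goto c→5
  5='acbac' goto ·  ←P0
  6='b' goto a→7
  7='ba' goto c→8
  8='bac' goto c→9
  9='bacc' goto a→10
  10='bacca' goto ·  ←P1
  11='c' goto a→16 c→12
  12='cc' goto c→13
  13='ccc' goto b→14
  14='cccb' goto c→15
  15='cccbc' goto ·  ←P2
  16='ca' goto a→17
  17='caa' goto a→21 b→18
  18='caab' goto a→19
  19='caaba' goto c→20
  20='caabac' goto ·  ←P3
  21='caaa' goto ·  ←P4
  22='aa' goto ·  ←P5

BFS fail/out derivation:
  n1('a'): parent n0 fail=0; on 'a' 0 → fail=0;  out ∅∪∅=∅
  n6('b'): parent n0 fail=0; on 'b' 0 → fail=0;  out ∅∪∅=∅
  n11('c'): parent n0 fail=0; on 'c' 0 → fail=0;  out ∅∪∅=∅
  n2('ac'): parent n1 fail=0; on 'c' 0 → fail=11;  out ∅∪∅=∅
  n7('ba'): parent n6 fail=0; on 'a' 0 → fail=1;  out ∅∪∅=∅
  n12('cc'): parent n11 fail=0; on 'c' 0 → fail=11;  out ∅∪∅=∅
  n16('ca'): parent n11 fail=0; on 'a' 0 → fail=1;  out ∅∪∅=∅
  n22('aa'): parent n1 fail=0; on 'a' 0 → fail=1;  out {5}∪∅={5}
  n3('acb'): parent n2 fail=11; on 'b' 11→0 → fail=6;  out ∅∪∅=∅
  n8('bac'): parent n7 fail=1; on 'c' 1 → fail=2;  out ∅∪∅=∅
  n13('ccc'): parent n12 fail=11; on 'c' 11 → fail=12;  out ∅∪∅=∅
  n17('caa'): parent n16 fail=1; on 'a' 1 → fail=22;  out ∅∪{5}={5}
  n4('acba'): parent n3 fail=6; on 'a' 6 → fail=7;  out ∅∪∅=∅
  n9('bacc'): parent n8 fail=2; on 'c' 2→11 → fail=12;  out ∅∪∅=∅
  n14('cccb'): parent n13 fail=12; on 'b' 12→11→0 → fail=6;  out ∅∪∅=∅
  n18('caab'): parent n17 fail=22; on 'b' 22→1→0 → fail=6;  out ∅∪∅=∅
  n21('caaa'): parent n17 fail=22; on 'a' 22→1 → fail=22;  out {4}∪{5}={4,5}
  n5('acbac'): parent n4 fail=7; on 'c' 7 → fail=8;  out {0}∪∅={0}
  n10('bacca'): parent n9 fail=12; on 'a' 12→11 → fail=16;  out {1}∪∅={1}
  n15('cccbc'): parent n14 fail=6; on 'c' 6→0 → fail=11;  out {2}∪∅={2}
  n19('caaba'): parent n18 fail=6; on 'a' 6 → fail=7;  out ∅∪∅=∅
  n20('caabac'): parent n19 fail=7; on 'c' 7 → fail=8;  out {3}∪∅={3}

Run:
i=0 'b': node 0→6
i=1 'a': node 6→7
i=2 'a': node 7→22 (via fail)  ** P5@[1:2]
i=3 'b': node 22→6 (via fail)
i=4 'a': node 6→7
i=5 'c': node 7→8
i=6 'c': node 8→9
i=7 'c': node 9→13 (via fail)
i=8 'c': node 13→13 (via fail)
i=9 'b': node 13→14
i=10 'c': node 14→15  ** P2@[6:10]
i=11 'b': node 15→6 (via fail)
i=12 'b': node 6→6 (via fail)
i=13 'a': node 6→7
i=14 'a': node 7→22 (via fail)  ** P5@[13:14]
i=15 'a': node 22→22 (via fail)  ** P5@[14:15]
i=16 'b': node 22→6 (via fail)
i=17 'b': node 6→6 (via fail)
i=18 'c': node 6→11 (via fail)
i=19 'a': node 11→16
i=20 'c': node 16→2 (via fail)
i=21 'a': node 2→16 (via fail)
i=22 'a': node 16→17  ** P5@[21:22]
i=23 'b': node 17→18
i=24 'a': node 18→19
i=25 'c': node 19→20  ** P3@[20:25]
i=26 'a': node 20→16 (via fail)
i=27 'a': node 16→17  ** P5@[26:27]
i=28 'b': node 17→18
i=29 'b': node 18→6 (via fail)
i=30 'a': node 6→7
i=31 'c': node 7→8
i=32 'c': node 8→9
i=33 'a': node 9→10  ** P1@[29:33]
i=34 'c': node 10→2 (via fail)
i=35 'a': node 2→16 (via fail)
i=36 'c': node 16→2 (via fail)
i=37 'b': node 2→3
i=38 'a': node 3→4
i=39 'c': node 4→5  ** P0@[35:39]
i=40 'c': node 5→9 (via fail)
i=41 'b': node 9→6 (via fail)
i=42 'c': node 6→11 (via fail)
i=43 'a': node 11→16
i=44 'c': node 16→2 (via fail)
i=45 'b': node 2→3
i=46 'a': node 3→4
i=47 'c': node 4→5  ** P0@[43:47]
i=48 'a': node 5→16 (via fail)
i=49 'b': node 16→6 (via fail)
i=50 'b': node 6→6 (via fail)
i=51 'a': node 6→7
i=52 'c': node 7→8
i=53 'c': node 8→9
i=54 'a': node 9→10  ** P1@[50:54]
i=55 'a': node 10→17 (via fail)  ** P5@[54:55]
i=56 'b': node 17→18

All matches (sorted): [[2,5],[10,2],[14,5],[15,5],[22,5],[25,3],[27,5],[33,1],[39,0],[47,0],[54,1],[55,5]]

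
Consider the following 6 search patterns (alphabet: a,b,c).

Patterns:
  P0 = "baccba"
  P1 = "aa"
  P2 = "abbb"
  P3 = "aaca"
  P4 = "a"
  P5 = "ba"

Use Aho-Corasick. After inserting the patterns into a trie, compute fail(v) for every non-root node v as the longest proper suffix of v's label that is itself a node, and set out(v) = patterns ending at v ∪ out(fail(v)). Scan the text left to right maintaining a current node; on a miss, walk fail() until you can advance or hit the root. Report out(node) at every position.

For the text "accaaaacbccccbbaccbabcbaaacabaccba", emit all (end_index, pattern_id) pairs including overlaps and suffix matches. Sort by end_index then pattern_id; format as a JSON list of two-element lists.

Build:
Trie nodes:
  0='ε' goto a→7 b→1
  1='b' goto a→2
  2='ba' goto c→3  [P5 ends]
  3='bac' goto c→4
  4='bacc' goto b→5
  5='baccb' goto a→6
  6='baccba' goto ·  [P0 ends]
  7='a' goto a→8 b→9  [P4 ends]
  8='aa' goto c→12  [P1 ends]
  9='ab' goto b→10
  10='abb' goto b→11
  11='abbb' goto ·  [P2 ends]
  12='aac' goto a→13
  13='aaca' goto ·  [P3 ends]

BFS fail/out derivation:
  fail(1) 'b': from fail(0)=0 chase 'b': 0 ⇒ 0;  out=∅∪out(0)=∅
  fail(7) 'a': from fail(0)=0 chase 'a': 0 ⇒ 0;  out={4}∪out(0)={4}
  fail(2) 'ba': from fail(1)=0 chase 'a': 0 ⇒ 7;  out={5}∪out(7)={4,5}
  fail(8) 'aa': from fail(7)=0 chase 'a': 0 ⇒ 7;  out={1}∪out(7)={1,4}
  fail(9) 'ab': from fail(7)=0 chase 'b': 0 ⇒ 1;  out=∅∪out(1)=∅
  fail(3) 'bac': from fail(2)=7 chase 'c': 7→0 ⇒ 0;  out=∅∪out(0)=∅
  fail(10) 'abb': from fail(9)=1 chase 'b': 1→0 ⇒ 1;  out=∅∪out(1)=∅
  fail(12) 'aac': from fail(8)=7 chase 'c': 7→0 ⇒ 0;  out=∅∪out(0)=∅
  fail(4) 'bacc': from fail(3)=0 chase 'c': 0 ⇒ 0;  out=∅∪out(0)=∅
  fail(11) 'abbb': from fail(10)=1 chase 'b': 1→0 ⇒ 1;  out={2}∪out(1)={2}
  fail(13) 'aaca': from fail(12)=0 chase 'a': 0 ⇒ 7;  out={3}∪out(7)={3,4}
  fail(5) 'baccb': from fail(4)=0 chase 'b': 0 ⇒ 1;  out=∅∪out(1)=∅
  fail(6) 'baccba': from fail(5)=1 chase 'a': 1 ⇒ 2;  out={0}∪out(2)={0,4,5}

Scan:
pos 0 'a': at 7  → match P4@[0:0]
pos 1 'c': at 0 (via fail)
pos 2 'c': at 0
pos 3 'a': at 7  → match P4@[3:3]
pos 4 'a': at 8  → match P1@[3:4],P4@[4:4]
pos 5 'a': at 8 (via fail)  → match P1@[4:5],P4@[5:5]
pos 6 'a': at 8 (via fail)  → match P1@[5:6],P4@[6:6]
pos 7 'c': at 12
pos 8 'b': at 1 (via fail)
pos 9 'c': at 0 (via fail)
pos 10 'c': at 0
pos 11 'c': at 0
pos 12 'c': at 0
pos 13 'b': at 1
pos 14 'b': at 1 (via fail)
pos 15 'a': at 2  → match P4@[15:15],P5@[14:15]
pos 16 'c': at 3
pos 17 'c': at 4
pos 18 'b': at 5
pos 19 'a': at 6  → match P0@[14:19],P4@[19:19],P5@[18:19]
pos 20 'b': at 9 (via fail)
pos 21 'c': at 0 (via fail)
pos 22 'b': at 1
pos 23 'a': at 2  → match P4@[23:23],P5@[22:23]
pos 24 'a': at 8 (via fail)  → match P1@[23:24],P4@[24:24]
pos 25 'a': at 8 (via fail)  → match P1@[24:25],P4@[25:25]
pos 26 'c': at 12
pos 27 'a': at 13  → match P3@[24:27],P4@[27:27]
pos 28 'b': at 9 (via fail)
pos 29 'a': at 2 (via fail)  → match P4@[29:29],P5@[28:29]
pos 30 'c': at 3
pos 31 'c': at 4
pos 32 'b': at 5
pos 33 'a': at 6  → match P0@[28:33],P4@[33:33],P5@[32:33]

All matches (sorted): [[0,4],[3,4],[4,1],[4,4],[5,1],[5,4],[6,1],[6,4],[15,4],[15,5],[19,0],[19,4],[19,5],[23,4],[23,5],[24,1],[24,4],[25,1],[25,4],[27,3],[27,4],[29,4],[29,5],[33,0],[33,4],[33,5]]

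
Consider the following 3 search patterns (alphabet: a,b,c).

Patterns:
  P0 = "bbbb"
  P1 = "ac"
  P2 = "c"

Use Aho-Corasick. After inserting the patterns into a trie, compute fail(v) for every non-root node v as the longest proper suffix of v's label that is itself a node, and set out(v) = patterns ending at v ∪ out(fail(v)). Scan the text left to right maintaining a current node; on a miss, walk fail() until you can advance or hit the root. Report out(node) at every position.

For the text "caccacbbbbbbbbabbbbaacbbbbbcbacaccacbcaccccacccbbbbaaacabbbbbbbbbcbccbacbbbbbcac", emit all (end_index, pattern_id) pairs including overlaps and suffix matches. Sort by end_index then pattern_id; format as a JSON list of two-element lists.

Build:
Trie nodes:
  n0 'ε': a→5 b→1 c→7
  n1 'b': b→2
  n2 'bb': b→3
  n3 'bbb': b→4
  n4 'bbbb': ·  [P0 ends]
  n5 'a': c→6
  n6 'ac': ·  [P1 ends]
  n7 'c': ·  [P2 ends]

BFS fail/out derivation:
  fail(1) 'b': from fail(0)=0 chase 'b': 0 ⇒ 0;  out=∅∪out(0)=∅
  fail(5) 'a': from fail(0)=0 chase 'a': 0 ⇒ 0;  out=∅∪out(0)=∅
  fail(7) 'c': from fail(0)=0 chase 'c': 0 ⇒ 0;  out={2}∪out(0)={2}
  fail(2) 'bb': from fail(1)=0 chase 'b': 0 ⇒ 1;  out=∅∪out(1)=∅
  fail(6) 'ac': from fail(5)=0 chase 'c': 0 ⇒ 7;  out={1}∪out(7)={1,2}
  fail(3) 'bbb': from fail(2)=1 chase 'b': 1 ⇒ 2;  out=∅∪out(2)=∅
  fail(4) 'bbbb': from fail(3)=2 chase 'b': 2 ⇒ 3;  out={0}∪out(3)={0}

Scan:
i=0 'c': node 0→7  → match P2@[0:0]
i=1 'a': node 7→5 ·f
i=2 'c': node 5→6  → match P1@[1:2],P2@[2:2]
i=3 'c': node 6→7 ·f  → match P2@[3:3]
i=4 'a': node 7→5 ·f
i=5 'c': node 5→6  → match P1@[4:5],P2@[5:5]
i=6 'b': node 6→1 ·f
i=7 'b': node 1→2
i=8 'b': node 2→3
i=9 'b': node 3→4  → match P0@[6:9]
i=10 'b': node 4→4 ·f  → match P0@[7:10]
i=11 'b': node 4→4 ·f  → match P0@[8:11]
i=12 'b': node 4→4 ·f  → match P0@[9:12]
i=13 'b': node 4→4 ·f  → match P0@[10:13]
i=14 'a': node 4→5 ·f
i=15 'b': node 5→1 ·f
i=16 'b': node 1→2
i=17 'b': node 2→3
i=18 'b': node 3→4  → match P0@[15:18]
i=19 'a': node 4→5 ·f
i=20 'a': node 5→5 ·f
i=21 'c': node 5→6  → match P1@[20:21],P2@[21:21]
i=22 'b': node 6→1 ·f
i=23 'b': node 1→2
i=24 'b': node 2→3
i=25 'b': node 3→4  → match P0@[22:25]
i=26 'b': node 4→4 ·f  → match P0@[23:26]
i=27 'c': node 4→7 ·f  → match P2@[27:27]
i=28 'b': node 7→1 ·f
i=29 'a': node 1→5 ·f
i=30 'c': node 5→6  → match P1@[29:30],P2@[30:30]
i=31 'a': node 6→5 ·f
i=32 'c': node 5→6  → match P1@[31:32],P2@[32:32]
i=33 'c': node 6→7 ·f  → match P2@[33:33]
i=34 'a': node 7→5 ·f
i=35 'c': node 5→6  → match P1@[34:35],P2@[35:35]
i=36 'b': node 6→1 ·f
i=37 'c': node 1→7 ·f  → match P2@[37:37]
i=38 'a': node 7→5 ·f
i=39 'c': node 5→6  → match P1@[38:39],P2@[39:39]
i=40 'c': node 6→7 ·f  → match P2@[40:40]
i=41 'c': node 7→7 ·f  → match P2@[41:41]
i=42 'c': node 7→7 ·f  → match P2@[42:42]
i=43 'a': node 7→5 ·f
i=44 'c': node 5→6  → match P1@[43:44],P2@[44:44]
i=45 'c': node 6→7 ·f  → match P2@[45:45]
i=46 'c': node 7→7 ·f  → match P2@[46:46]
i=47 'b': node 7→1 ·f
i=48 'b': node 1→2
i=49 'b': node 2→3
i=50 'b': node 3→4  → match P0@[47:50]
i=51 'a': node 4→5 ·f
i=52 'a': node 5→5 ·f
i=53 'a': node 5→5 ·f
i=54 'c': node 5→6  → match P1@[53:54],P2@[54:54]
i=55 'a': node 6→5 ·f
i=56 'b': node 5→1 ·f
i=57 'b': node 1→2
i=58 'b': node 2→3
i=59 'b': node 3→4  → match P0@[56:59]
i=60 'b': node 4→4 ·f  → match P0@[57:60]
i=61 'b': node 4→4 ·f  → match P0@[58:61]
i=62 'b': node 4→4 ·f  → match P0@[59:62]
i=63 'b': node 4→4 ·f  → match P0@[60:63]
i=64 'b': node 4→4 ·f  → match P0@[61:64]
i=65 'c': node 4→7 ·f  → match P2@[65:65]
i=66 'b': node 7→1 ·f
i=67 'c': node 1→7 ·f  → match P2@[67:67]
i=68 'c': node 7→7 ·f  → match P2@[68:68]
i=69 'b': node 7→1 ·f
i=70 'a': node 1→5 ·f
i=71 'c': node 5→6  → match P1@[70:71],P2@[71:71]
i=72 'b': node 6→1 ·f
i=73 'b': node 1→2
i=74 'b': node 2→3
i=75 'b': node 3→4  → match P0@[72:75]
i=76 'b': node 4→4 ·f  → match P0@[73:76]
i=77 'c': node 4→7 ·f  → match P2@[77:77]
i=78 'a': node 7→5 ·f
i=79 'c': node 5→6  → match P1@[78:79],P2@[79:79]

Matches: [[0,2],[2,1],[2,2],[3,2],[5,1],[5,2],[9,0],[10,0],[11,0],[12,0],[13,0],[18,0],[21,1],[21,2],[25,0],[26,0],[27,2],[30,1],[30,2],[32,1],[32,2],[33,2],[35,1],[35,2],[37,2],[39,1],[39,2],[40,2],[41,2],[42,2],[44,1],[44,2],[45,2],[46,2],[50,0],[54,1],[54,2],[59,0],[60,0],[61,0],[62,0],[63,0],[64,0],[65,2],[67,2],[68,2],[71,1],[71,2],[75,0],[76,0],[77,2],[79,1],[79,2]]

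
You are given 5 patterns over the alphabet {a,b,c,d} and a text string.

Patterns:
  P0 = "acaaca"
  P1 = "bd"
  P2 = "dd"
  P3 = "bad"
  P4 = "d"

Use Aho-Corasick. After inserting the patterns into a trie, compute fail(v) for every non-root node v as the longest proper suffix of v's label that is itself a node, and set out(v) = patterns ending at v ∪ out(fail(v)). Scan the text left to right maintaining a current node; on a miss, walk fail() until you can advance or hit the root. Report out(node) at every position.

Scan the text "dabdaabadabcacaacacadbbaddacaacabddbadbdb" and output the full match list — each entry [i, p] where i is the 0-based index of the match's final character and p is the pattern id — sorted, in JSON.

Construct AC machine:
Trie (insert patterns):
  n0 'ε': a→1 b→7 d→9
  n1 'a': c→2
  n2 'ac': a→3
  n3 'aca': a→4
  n4 'acaa': c→5
  n5 'acaac': a→6
  n6 'acaaca': ·  [P0 ends]
  n7 'b': a→11 d→8
  n8 'bd': ·  [P1 ends]
  n9 'd': d→10  [P4 ends]
  n10 'dd': ·  [P2 ends]
  n11 'ba': d→12
  n12 'bad': ·  [P3 ends]

BFS fail/out derivation:
  n1('a'): parent n0 fail=0; on 'a' 0 → fail=0;  out ∅∪∅=∅
  n7('b'): parent n0 fail=0; on 'b' 0 → fail=0;  out ∅∪∅=∅
  n9('d'): parent n0 fail=0; on 'd' 0 → fail=0;  out {4}∪∅={4}
  n2('ac'): parent n1 fail=0; on 'c' 0 → fail=0;  out ∅∪∅=∅
  n8('bd'): parent n7 fail=0; on 'd' 0 → fail=9;  out {1}∪{4}={1,4}
  n10('dd'): parent n9 fail=0; on 'd' 0 → fail=9;  out {2}∪{4}={2,4}
  n11('ba'): parent n7 fail=0; on 'a' 0 → fail=1;  out ∅∪∅=∅
  n3('aca'): parent n2 fail=0; on 'a' 0 → fail=1;  out ∅∪∅=∅
  n12('bad'): parent n11 fail=1; on 'd' 1→0 → fail=9;  out {3}∪{4}={3,4}
  n4('acaa'): parent n3 fail=1; on 'a' 1→0 → fail=1;  out ∅∪∅=∅
  n5('acaac'): parent n4 fail=1; on 'c' 1 → fail=2;  out ∅∪∅=∅
  n6('acaaca'): parent n5 fail=2; on 'a' 2 → fail=3;  out {0}∪∅={0}

Scan:
[0] read 'd'  n0⇒n9  emit P4@[0:0]
[1] read 'a'  n9⇒n1 (fail-walked)
[2] read 'b'  n1⇒n7 (fail-walked)
[3] read 'd'  n7⇒n8  emit P1@[2:3],P4@[3:3]
[4] read 'a'  n8⇒n1 (fail-walked)
[5] read 'a'  n1⇒n1 (fail-walked)
[6] read 'b'  n1⇒n7 (fail-walked)
[7] read 'a'  n7⇒n11
[8] read 'd'  n11⇒n12  emit P3@[6:8],P4@[8:8]
[9] read 'a'  n12⇒n1 (fail-walked)
[10] read 'b'  n1⇒n7 (fail-walked)
[11] read 'c'  n7⇒n0 (fail-walked)
[12] read 'a'  n0⇒n1
[13] read 'c'  n1⇒n2
[14] read 'a'  n2⇒n3
[15] read 'a'  n3⇒n4
[16] read 'c'  n4⇒n5
[17] read 'a'  n5⇒n6  emit P0@[12:17]
[18] read 'c'  n6⇒n2 (fail-walked)
[19] read 'a'  n2⇒n3
[20] read 'd'  n3⇒n9 (fail-walked)  emit P4@[20:20]
[21] read 'b'  n9⇒n7 (fail-walked)
[22] read 'b'  n7⇒n7 (fail-walked)
[23] read 'a'  n7⇒n11
[24] read 'd'  n11⇒n12  emit P3@[22:24],P4@[24:24]
[25] read 'd'  n12⇒n10 (fail-walked)  emit P2@[24:25],P4@[25:25]
[26] read 'a'  n10⇒n1 (fail-walked)
[27] read 'c'  n1⇒n2
[28] read 'a'  n2⇒n3
[29] read 'a'  n3⇒n4
[30] read 'c'  n4⇒n5
[31] read 'a'  n5⇒n6  emit P0@[26:31]
[32] read 'b'  n6⇒n7 (fail-walked)
[33] read 'd'  n7⇒n8  emit P1@[32:33],P4@[33:33]
[34] read 'd'  n8⇒n10 (fail-walked)  emit P2@[33:34],P4@[34:34]
[35] read 'b'  n10⇒n7 (fail-walked)
[36] read 'a'  n7⇒n11
[37] read 'd'  n11⇒n12  emit P3@[35:37],P4@[37:37]
[38] read 'b'  n12⇒n7 (fail-walked)
[39] read 'd'  n7⇒n8  emit P1@[38:39],P4@[39:39]
[40] read 'b'  n8⇒n7 (fail-walked)

Matches: [[0,4],[3,1],[3,4],[8,3],[8,4],[17,0],[20,4],[24,3],[24,4],[25,2],[25,4],[31,0],[33,1],[33,4],[34,2],[34,4],[37,3],[37,4],[39,1],[39,4]]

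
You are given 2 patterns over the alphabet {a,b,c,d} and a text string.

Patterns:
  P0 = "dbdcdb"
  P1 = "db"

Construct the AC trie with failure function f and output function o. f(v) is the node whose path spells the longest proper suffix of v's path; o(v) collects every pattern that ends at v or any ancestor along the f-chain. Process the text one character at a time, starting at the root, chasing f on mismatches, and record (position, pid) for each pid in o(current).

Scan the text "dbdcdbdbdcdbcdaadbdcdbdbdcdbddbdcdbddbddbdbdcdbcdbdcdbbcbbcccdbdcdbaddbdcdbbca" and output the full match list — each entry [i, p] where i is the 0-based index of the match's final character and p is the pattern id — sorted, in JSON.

Build automaton:
Trie nodes:
  0='ε' goto d→1
  1='d' goto b→2
  2='db' goto d→3  [P1 ends]
  3='dbd' goto c→4
  4='dbdc' goto d→5
  5='dbdcd' goto b→6
  6='dbdcdb' goto ·  [P0 ends]

Failure links (BFS by depth):
  n1('d'): parent n0 fail=0; on 'd' 0 → fail=0;  out ∅∪∅=∅
  n2('db'): parent n1 fail=0; on 'b' 0 → fail=0;  out {1}∪∅={1}
  n3('dbd'): parent n2 fail=0; on 'd' 0 → fail=1;  out ∅∪∅=∅
  n4('dbdc'): parent n3 fail=1; on 'c' 1→0 → fail=0;  out ∅∪∅=∅
  n5('dbdcd'): parent n4 fail=0; on 'd' 0 → fail=1;  out ∅∪∅=∅
  n6('dbdcdb'): parent n5 fail=1; on 'b' 1 → fail=2;  out {0}∪{1}={0,1}

Text stream:
[0] read 'd'  n0⇒n1
[1] read 'b'  n1⇒n2  emit P1@[0:1]
[2] read 'd'  n2⇒n3
[3] read 'c'  n3⇒n4
[4] read 'd'  n4⇒n5
[5] read 'b'  n5⇒n6  emit P0@[0:5],P1@[4:5]
[6] read 'd'  n6⇒n3 (via fail)
[7] read 'b'  n3⇒n2 (via fail)  emit P1@[6:7]
[8] read 'd'  n2⇒n3
[9] read 'c'  n3⇒n4
[10] read 'd'  n4⇒n5
[11] read 'b'  n5⇒n6  emit P0@[6:11],P1@[10:11]
[12] read 'c'  n6⇒n0 (via fail)
[13] read 'd'  n0⇒n1
[14] read 'a'  n1⇒n0 (via fail)
[15] read 'a'  n0⇒n0
[16] read 'd'  n0⇒n1
[17] read 'b'  n1⇒n2  emit P1@[16:17]
[18] read 'd'  n2⇒n3
[19] read 'c'  n3⇒n4
[20] read 'd'  n4⇒n5
[21] read 'b'  n5⇒n6  emit P0@[16:21],P1@[20:21]
[22] read 'd'  n6⇒n3 (via fail)
[23] read 'b'  n3⇒n2 (via fail)  emit P1@[22:23]
[24] read 'd'  n2⇒n3
[25] read 'c'  n3⇒n4
[26] read 'd'  n4⇒n5
[27] read 'b'  n5⇒n6  emit P0@[22:27],P1@[26:27]
[28] read 'd'  n6⇒n3 (via fail)
[29] read 'd'  n3⇒n1 (via fail)
[30] read 'b'  n1⇒n2  emit P1@[29:30]
[31] read 'd'  n2⇒n3
[32] read 'c'  n3⇒n4
[33] read 'd'  n4⇒n5
[34] read 'b'  n5⇒n6  emit P0@[29:34],P1@[33:34]
[35] read 'd'  n6⇒n3 (via fail)
[36] read 'd'  n3⇒n1 (via fail)
[37] read 'b'  n1⇒n2  emit P1@[36:37]
[38] read 'd'  n2⇒n3
[39] read 'd'  n3⇒n1 (via fail)
[40] read 'b'  n1⇒n2  emit P1@[39:40]
[41] read 'd'  n2⇒n3
[42] read 'b'  n3⇒n2 (via fail)  emit P1@[41:42]
[43] read 'd'  n2⇒n3
[44] read 'c'  n3⇒n4
[45] read 'd'  n4⇒n5
[46] read 'b'  n5⇒n6  emit P0@[41:46],P1@[45:46]
[47] read 'c'  n6⇒n0 (via fail)
[48] read 'd'  n0⇒n1
[49] read 'b'  n1⇒n2  emit P1@[48:49]
[50] read 'd'  n2⇒n3
[51] read 'c'  n3⇒n4
[52] read 'd'  n4⇒n5
[53] read 'b'  n5⇒n6  emit P0@[48:53],P1@[52:53]
[54] read 'b'  n6⇒n0 (via fail)
[55] read 'c'  n0⇒n0
[56] read 'b'  n0⇒n0
[57] read 'b'  n0⇒n0
[58] read 'c'  n0⇒n0
[59] read 'c'  n0⇒n0
[60] read 'c'  n0⇒n0
[61] read 'd'  n0⇒n1
[62] read 'b'  n1⇒n2  emit P1@[61:62]
[63] read 'd'  n2⇒n3
[64] read 'c'  n3⇒n4
[65] read 'd'  n4⇒n5
[66] read 'b'  n5⇒n6  emit P0@[61:66],P1@[65:66]
[67] read 'a'  n6⇒n0 (via fail)
[68] read 'd'  n0⇒n1
[69] read 'd'  n1⇒n1 (via fail)
[70] read 'b'  n1⇒n2  emit P1@[69:70]
[71] read 'd'  n2⇒n3
[72] read 'c'  n3⇒n4
[73] read 'd'  n4⇒n5
[74] read 'b'  n5⇒n6  emit P0@[69:74],P1@[73:74]
[75] read 'b'  n6⇒n0 (via fail)
[76] read 'c'  n0⇒n0
[77] read 'a'  n0⇒n0

Result: [[1,1],[5,0],[5,1],[7,1],[11,0],[11,1],[17,1],[21,0],[21,1],[23,1],[27,0],[27,1],[30,1],[34,0],[34,1],[37,1],[40,1],[42,1],[46,0],[46,1],[49,1],[53,0],[53,1],[62,1],[66,0],[66,1],[70,1],[74,0],[74,1]]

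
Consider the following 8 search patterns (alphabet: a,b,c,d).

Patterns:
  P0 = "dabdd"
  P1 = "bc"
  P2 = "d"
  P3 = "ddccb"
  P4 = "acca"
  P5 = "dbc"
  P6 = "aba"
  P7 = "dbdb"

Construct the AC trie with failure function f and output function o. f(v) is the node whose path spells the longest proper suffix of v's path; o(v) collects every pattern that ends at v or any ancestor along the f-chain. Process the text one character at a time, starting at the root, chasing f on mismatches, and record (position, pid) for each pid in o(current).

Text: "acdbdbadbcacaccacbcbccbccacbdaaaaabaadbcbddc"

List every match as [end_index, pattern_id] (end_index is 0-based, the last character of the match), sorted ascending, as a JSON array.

Build automaton:
Trie (insert patterns):
  n0 'ε': a→12 b→6 d→1
  n1 'd': a→2 b→16 d→8  [P2 ends]
  n2 'da': b→3
  n3 'dab': d→4
  n4 'dabd': d→5
  n5 'dabdd': ·  [P0 ends]
  n6 'b': c→7
  n7 'bc': ·  [P1 ends]
  n8 'dd': c→9
  n9 'ddc': c→10
  n10 'ddcc': b→11
  n11 'ddccb': ·  [P3 ends]
  n12 'a': b→18 c→13
  n13 'ac': c→14
  n14 'acc': a→15
  n15 'acca': ·  [P4 ends]
  n16 'db': c→17 d→20
  n17 'dbc': ·  [P5 ends]
  n18 'ab': a→19
  n19 'aba': ·  [P6 ends]
  n20 'dbd': b→21
  n21 'dbdb': ·  [P7 ends]

Failure links (BFS by depth):
  fail(1) 'd': from fail(0)=0 chase 'd': 0 ⇒ 0;  out={2}∪out(0)={2}
  fail(6) 'b': from fail(0)=0 chase 'b': 0 ⇒ 0;  out=∅∪out(0)=∅
  fail(12) 'a': from fail(0)=0 chase 'a': 0 ⇒ 0;  out=∅∪out(0)=∅
  fail(2) 'da': from fail(1)=0 chase 'a': 0 ⇒ 12;  out=∅∪out(12)=∅
  fail(7) 'bc': from fail(6)=0 chase 'c': 0 ⇒ 0;  out={1}∪out(0)={1}
  fail(8) 'dd': from fail(1)=0 chase 'd': 0 ⇒ 1;  out=∅∪out(1)={2}
  fail(13) 'ac': from fail(12)=0 chase 'c': 0 ⇒ 0;  out=∅∪out(0)=∅
  fail(16) 'db': from fail(1)=0 chase 'b': 0 ⇒ 6;  out=∅∪out(6)=∅
  fail(18) 'ab': from fail(12)=0 chase 'b': 0 ⇒ 6;  out=∅∪out(6)=∅
  fail(3) 'dab': from fail(2)=12 chase 'b': 12 ⇒ 18;  out=∅∪out(18)=∅
  fail(9) 'ddc': from fail(8)=1 chase 'c': 1→0 ⇒ 0;  out=∅∪out(0)=∅
  fail(14) 'acc': from fail(13)=0 chase 'c': 0 ⇒ 0;  out=∅∪out(0)=∅
  fail(17) 'dbc': from fail(16)=6 chase 'c': 6 ⇒ 7;  out={5}∪out(7)={1,5}
  fail(19) 'aba': from fail(18)=6 chase 'a': 6→0 ⇒ 12;  out={6}∪out(12)={6}
  fail(20) 'dbd': from fail(16)=6 chase 'd': 6→0 ⇒ 1;  out=∅∪out(1)={2}
  fail(4) 'dabd': from fail(3)=18 chase 'd': 18→6→0 ⇒ 1;  out=∅∪out(1)={2}
  fail(10) 'ddcc': from fail(9)=0 chase 'c': 0 ⇒ 0;  out=∅∪out(0)=∅
  fail(15) 'acca': from fail(14)=0 chase 'a': 0 ⇒ 12;  out={4}∪out(12)={4}
  fail(21) 'dbdb': from fail(20)=1 chase 'b': 1 ⇒ 16;  out={7}∪out(16)={7}
  fail(5) 'dabdd': from fail(4)=1 chase 'd': 1 ⇒ 8;  out={0}∪out(8)={0,2}
  fail(11) 'ddccb': from fail(10)=0 chase 'b': 0 ⇒ 6;  out={3}∪out(6)={3}

Run:
[0] read 'a'  n0⇒n12
[1] read 'c'  n12⇒n13
[2] read 'd'  n13⇒n1 (via fail)  → match P2@[2:2]
[3] read 'b'  n1⇒n16
[4] read 'd'  n16⇒n20  → match P2@[4:4]
[5] read 'b'  n20⇒n21  → match P7@[2:5]
[6] read 'a'  n21⇒n12 (via fail)
[7] read 'd'  n12⇒n1 (via fail)  → match P2@[7:7]
[8] read 'b'  n1⇒n16
[9] read 'c'  n16⇒n17  → match P1@[8:9],P5@[7:9]
[10] read 'a'  n17⇒n12 (via fail)
[11] read 'c'  n12⇒n13
[12] read 'a'  n13⇒n12 (via fail)
[13] read 'c'  n12⇒n13
[14] read 'c'  n13⇒n14
[15] read 'a'  n14⇒n15  → match P4@[12:15]
[16] read 'c'  n15⇒n13 (via fail)
[17] read 'b'  n13⇒n6 (via fail)
[18] read 'c'  n6⇒n7  → match P1@[17:18]
[19] read 'b'  n7⇒n6 (via fail)
[20] read 'c'  n6⇒n7  → match P1@[19:20]
[21] read 'c'  n7⇒n0 (via fail)
[22] read 'b'  n0⇒n6
[23] read 'c'  n6⇒n7  → match P1@[22:23]
[24] read 'c'  n7⇒n0 (via fail)
[25] read 'a'  n0⇒n12
[26] read 'c'  n12⇒n13
[27] read 'b'  n13⇒n6 (via fail)
[28] read 'd'  n6⇒n1 (via fail)  → match P2@[28:28]
[29] read 'a'  n1⇒n2
[30] read 'a'  n2⇒n12 (via fail)
[31] read 'a'  n12⇒n12 (via fail)
[32] read 'a'  n12⇒n12 (via fail)
[33] read 'a'  n12⇒n12 (via fail)
[34] read 'b'  n12⇒n18
[35] read 'a'  n18⇒n19  → match P6@[33:35]
[36] read 'a'  n19⇒n12 (via fail)
[37] read 'd'  n12⇒n1 (via fail)  → match P2@[37:37]
[38] read 'b'  n1⇒n16
[39] read 'c'  n16⇒n17  → match P1@[38:39],P5@[37:39]
[40] read 'b'  n17⇒n6 (via fail)
[41] read 'd'  n6⇒n1 (via fail)  → match P2@[41:41]
[42] read 'd'  n1⇒n8  → match P2@[42:42]
[43] read 'c'  n8⇒n9

Matches: [[2,2],[4,2],[5,7],[7,2],[9,1],[9,5],[15,4],[18,1],[20,1],[23,1],[28,2],[35,6],[37,2],[39,1],[39,5],[41,2],[42,2]]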